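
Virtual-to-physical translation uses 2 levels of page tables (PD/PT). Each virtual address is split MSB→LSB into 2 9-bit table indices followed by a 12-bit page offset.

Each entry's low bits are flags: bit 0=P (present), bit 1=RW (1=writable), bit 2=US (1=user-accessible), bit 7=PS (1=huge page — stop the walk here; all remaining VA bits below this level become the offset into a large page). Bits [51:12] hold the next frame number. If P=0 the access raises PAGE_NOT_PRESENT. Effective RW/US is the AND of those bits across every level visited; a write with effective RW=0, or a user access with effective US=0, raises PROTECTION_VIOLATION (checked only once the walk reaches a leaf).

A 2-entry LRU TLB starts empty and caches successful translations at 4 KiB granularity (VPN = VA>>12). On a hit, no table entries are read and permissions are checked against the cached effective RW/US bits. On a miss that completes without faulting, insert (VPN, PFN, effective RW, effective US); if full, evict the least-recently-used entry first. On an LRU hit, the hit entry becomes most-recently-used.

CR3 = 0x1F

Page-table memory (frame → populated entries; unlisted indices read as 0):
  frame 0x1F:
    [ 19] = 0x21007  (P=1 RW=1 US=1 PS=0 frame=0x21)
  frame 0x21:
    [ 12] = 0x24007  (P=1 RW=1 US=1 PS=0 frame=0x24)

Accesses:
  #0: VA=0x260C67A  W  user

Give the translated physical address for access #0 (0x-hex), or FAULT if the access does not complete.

Trace:
#0 VA=0x260C67A (w,user):
  L0: frame=0x1F idx=19 entry=0x21007 [P=1 RW=1 US=1 PS=0]
  L1: frame=0x21 idx=12 entry=0x24007 [P=1 RW=1 US=1 PS=0]
  ✓ 0x2467A  — 2 lookups

Access #0 PA: 0x2467A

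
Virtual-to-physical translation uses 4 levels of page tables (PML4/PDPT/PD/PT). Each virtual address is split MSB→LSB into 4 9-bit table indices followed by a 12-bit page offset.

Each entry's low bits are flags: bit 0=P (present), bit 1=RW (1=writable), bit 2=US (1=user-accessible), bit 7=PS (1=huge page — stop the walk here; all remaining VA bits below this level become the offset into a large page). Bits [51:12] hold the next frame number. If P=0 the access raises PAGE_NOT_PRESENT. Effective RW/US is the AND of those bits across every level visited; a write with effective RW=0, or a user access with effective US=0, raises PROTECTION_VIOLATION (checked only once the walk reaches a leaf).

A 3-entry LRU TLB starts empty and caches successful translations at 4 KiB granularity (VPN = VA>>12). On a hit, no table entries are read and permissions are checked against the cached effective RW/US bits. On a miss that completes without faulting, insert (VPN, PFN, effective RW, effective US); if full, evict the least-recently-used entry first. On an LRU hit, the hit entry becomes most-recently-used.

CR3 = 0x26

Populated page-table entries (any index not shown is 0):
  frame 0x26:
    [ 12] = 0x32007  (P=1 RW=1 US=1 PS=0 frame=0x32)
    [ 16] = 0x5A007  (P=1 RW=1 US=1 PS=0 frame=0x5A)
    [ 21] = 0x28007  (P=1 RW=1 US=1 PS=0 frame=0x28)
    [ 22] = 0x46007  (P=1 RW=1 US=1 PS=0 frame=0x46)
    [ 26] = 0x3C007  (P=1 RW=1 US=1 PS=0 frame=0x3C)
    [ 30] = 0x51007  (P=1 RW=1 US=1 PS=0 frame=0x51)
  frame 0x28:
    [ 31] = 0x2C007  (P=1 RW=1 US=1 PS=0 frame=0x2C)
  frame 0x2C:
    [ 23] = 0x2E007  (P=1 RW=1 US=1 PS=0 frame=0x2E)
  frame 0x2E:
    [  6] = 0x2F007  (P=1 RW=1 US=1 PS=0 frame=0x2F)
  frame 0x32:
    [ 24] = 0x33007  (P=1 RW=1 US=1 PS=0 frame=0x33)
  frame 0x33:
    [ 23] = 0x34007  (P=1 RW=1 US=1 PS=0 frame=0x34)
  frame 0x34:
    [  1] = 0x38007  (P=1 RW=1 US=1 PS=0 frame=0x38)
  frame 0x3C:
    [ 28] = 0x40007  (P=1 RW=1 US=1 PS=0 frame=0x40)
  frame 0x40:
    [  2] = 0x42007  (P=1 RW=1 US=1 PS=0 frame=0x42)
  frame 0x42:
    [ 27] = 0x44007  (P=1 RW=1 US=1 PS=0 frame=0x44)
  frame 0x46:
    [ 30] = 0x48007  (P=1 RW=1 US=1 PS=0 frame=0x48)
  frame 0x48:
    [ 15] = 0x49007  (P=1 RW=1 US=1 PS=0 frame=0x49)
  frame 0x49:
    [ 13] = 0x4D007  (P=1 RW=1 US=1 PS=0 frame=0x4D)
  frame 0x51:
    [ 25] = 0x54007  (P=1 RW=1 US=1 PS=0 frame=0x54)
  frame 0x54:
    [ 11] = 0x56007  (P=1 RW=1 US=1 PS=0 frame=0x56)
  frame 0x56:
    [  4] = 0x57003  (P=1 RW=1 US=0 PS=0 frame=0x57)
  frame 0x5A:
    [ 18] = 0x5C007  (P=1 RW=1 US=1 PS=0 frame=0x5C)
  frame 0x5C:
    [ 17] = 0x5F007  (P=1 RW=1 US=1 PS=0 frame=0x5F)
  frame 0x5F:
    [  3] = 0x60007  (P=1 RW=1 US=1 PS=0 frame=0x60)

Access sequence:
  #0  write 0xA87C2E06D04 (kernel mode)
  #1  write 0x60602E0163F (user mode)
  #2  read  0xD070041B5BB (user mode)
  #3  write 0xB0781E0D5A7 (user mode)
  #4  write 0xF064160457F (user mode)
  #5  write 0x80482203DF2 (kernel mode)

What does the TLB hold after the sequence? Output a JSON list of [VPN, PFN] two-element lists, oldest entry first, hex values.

Trace:
#0 VA=0xA87C2E06D04 (w,kernel):
  lvl0: tbl 0x26, slot 21 ⇒ 0x28007 (P1/RW1/US1/PS0)
  lvl1: tbl 0x28, slot 31 ⇒ 0x2C007 (P1/RW1/US1/PS0)
  lvl2: tbl 0x2C, slot 23 ⇒ 0x2E007 (P1/RW1/US1/PS0)
  lvl3: tbl 0x2E, slot 6 ⇒ 0x2F007 (P1/RW1/US1/PS0)
  → PA=0x2FD04  (4 entries read)
#1 VA=0x60602E0163F (w,user):
  lvl0: tbl 0x26, slot 12 ⇒ 0x32007 (P1/RW1/US1/PS0)
  lvl1: tbl 0x32, slot 24 ⇒ 0x33007 (P1/RW1/US1/PS0)
  lvl2: tbl 0x33, slot 23 ⇒ 0x34007 (P1/RW1/US1/PS0)
  lvl3: tbl 0x34, slot 1 ⇒ 0x38007 (P1/RW1/US1/PS0)
  → PA=0x3863F  (4 entries read)
#2 VA=0xD070041B5BB (r,user):
  lvl0: tbl 0x26, slot 26 ⇒ 0x3C007 (P1/RW1/US1/PS0)
  lvl1: tbl 0x3C, slot 28 ⇒ 0x40007 (P1/RW1/US1/PS0)
  lvl2: tbl 0x40, slot 2 ⇒ 0x42007 (P1/RW1/US1/PS0)
  lvl3: tbl 0x42, slot 27 ⇒ 0x44007 (P1/RW1/US1/PS0)
  → PA=0x445BB  (4 entries read)
#3 VA=0xB0781E0D5A7 (w,user):
  lvl0: tbl 0x26, slot 22 ⇒ 0x46007 (P1/RW1/US1/PS0)
  lvl1: tbl 0x46, slot 30 ⇒ 0x48007 (P1/RW1/US1/PS0)
  lvl2: tbl 0x48, slot 15 ⇒ 0x49007 (P1/RW1/US1/PS0)
  lvl3: tbl 0x49, slot 13 ⇒ 0x4D007 (P1/RW1/US1/PS0)
  → PA=0x4D5A7  (4 entries read)
#4 VA=0xF064160457F (w,user):
  lvl0: tbl 0x26, slot 30 ⇒ 0x51007 (P1/RW1/US1/PS0)
  lvl1: tbl 0x51, slot 25 ⇒ 0x54007 (P1/RW1/US1/PS0)
  lvl2: tbl 0x54, slot 11 ⇒ 0x56007 (P1/RW1/US1/PS0)
  lvl3: tbl 0x56, slot 4 ⇒ 0x57003 (P1/RW1/US0/PS0)
  ✗ PROTECTION_VIOLATION  [4 reads]
#5 VA=0x80482203DF2 (w,kernel):
  lvl0: tbl 0x26, slot 16 ⇒ 0x5A007 (P1/RW1/US1/PS0)
  lvl1: tbl 0x5A, slot 18 ⇒ 0x5C007 (P1/RW1/US1/PS0)
  lvl2: tbl 0x5C, slot 17 ⇒ 0x5F007 (P1/RW1/US1/PS0)
  lvl3: tbl 0x5F, slot 3 ⇒ 0x60007 (P1/RW1/US1/PS0)
  → PA=0x60DF2  (4 entries read)

TLB: [["0xD070041B", "0x44"], ["0xB0781E0D", "0x4D"], ["0x80482203", "0x60"]]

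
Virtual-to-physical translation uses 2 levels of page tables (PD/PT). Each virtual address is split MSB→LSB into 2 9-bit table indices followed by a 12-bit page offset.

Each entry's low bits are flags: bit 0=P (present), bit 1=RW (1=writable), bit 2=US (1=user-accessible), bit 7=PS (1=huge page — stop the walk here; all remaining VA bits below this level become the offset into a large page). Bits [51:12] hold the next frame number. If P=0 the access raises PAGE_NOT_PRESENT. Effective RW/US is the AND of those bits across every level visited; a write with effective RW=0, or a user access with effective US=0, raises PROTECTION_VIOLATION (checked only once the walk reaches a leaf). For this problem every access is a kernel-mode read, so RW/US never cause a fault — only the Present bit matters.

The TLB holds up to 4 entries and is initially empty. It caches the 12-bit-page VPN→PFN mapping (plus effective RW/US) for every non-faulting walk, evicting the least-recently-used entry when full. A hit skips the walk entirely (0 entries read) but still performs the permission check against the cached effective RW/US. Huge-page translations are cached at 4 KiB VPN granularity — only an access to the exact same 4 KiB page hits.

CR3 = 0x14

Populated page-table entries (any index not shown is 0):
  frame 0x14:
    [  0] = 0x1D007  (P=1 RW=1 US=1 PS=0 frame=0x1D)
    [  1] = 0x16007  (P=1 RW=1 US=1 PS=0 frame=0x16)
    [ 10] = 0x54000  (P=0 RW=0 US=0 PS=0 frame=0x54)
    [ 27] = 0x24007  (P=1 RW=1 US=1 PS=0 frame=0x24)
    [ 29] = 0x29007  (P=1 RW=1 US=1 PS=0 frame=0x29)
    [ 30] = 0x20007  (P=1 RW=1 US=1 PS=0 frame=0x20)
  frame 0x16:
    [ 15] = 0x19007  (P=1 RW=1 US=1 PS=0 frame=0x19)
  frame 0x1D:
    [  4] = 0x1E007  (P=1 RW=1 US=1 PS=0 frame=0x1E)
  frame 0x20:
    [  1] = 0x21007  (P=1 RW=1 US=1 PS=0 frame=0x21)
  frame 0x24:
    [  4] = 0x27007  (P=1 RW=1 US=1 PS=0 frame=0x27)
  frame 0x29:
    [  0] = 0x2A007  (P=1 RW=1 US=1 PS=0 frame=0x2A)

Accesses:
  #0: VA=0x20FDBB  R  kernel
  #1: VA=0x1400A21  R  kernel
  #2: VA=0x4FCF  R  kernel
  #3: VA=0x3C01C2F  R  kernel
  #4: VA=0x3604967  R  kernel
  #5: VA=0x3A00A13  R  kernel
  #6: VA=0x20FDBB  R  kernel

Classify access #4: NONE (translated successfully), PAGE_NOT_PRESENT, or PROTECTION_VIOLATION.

Walk each access:
#0 VA=0x20FDBB (r,kernel):
  lvl0: tbl 0x14, slot 1 ⇒ 0x16007 (P1/RW1/US1/PS0)
  lvl1: tbl 0x16, slot 15 ⇒ 0x19007 (P1/RW1/US1/PS0)
  ✓ 0x19DBB  — 2 lookups
#1 VA=0x1400A21 (r,kernel):
  lvl0: tbl 0x14, slot 10 ⇒ 0x54000 (P0/RW0/US0/PS0)
  ⇒ fault: PAGE_NOT_PRESENT  — 1 lookups
#2 VA=0x4FCF (r,kernel):
  lvl0: tbl 0x14, slot 0 ⇒ 0x1D007 (P1/RW1/US1/PS0)
  lvl1: tbl 0x1D, slot 4 ⇒ 0x1E007 (P1/RW1/US1/PS0)
  ✓ 0x1EFCF  — 2 lookups
#3 VA=0x3C01C2F (r,kernel):
  lvl0: tbl 0x14, slot 30 ⇒ 0x20007 (P1/RW1/US1/PS0)
  lvl1: tbl 0x20, slot 1 ⇒ 0x21007 (P1/RW1/US1/PS0)
  ✓ 0x21C2F  — 2 lookups
#4 VA=0x3604967 (r,kernel):
  lvl0: tbl 0x14, slot 27 ⇒ 0x24007 (P1/RW1/US1/PS0)
  lvl1: tbl 0x24, slot 4 ⇒ 0x27007 (P1/RW1/US1/PS0)
  ✓ 0x27967  — 2 lookups
#5 VA=0x3A00A13 (r,kernel):
  lvl0: tbl 0x14, slot 29 ⇒ 0x29007 (P1/RW1/US1/PS0)
  lvl1: tbl 0x29, slot 0 ⇒ 0x2A007 (P1/RW1/US1/PS0)
  ✓ 0x2AA13  — 2 lookups
#6 VA=0x20FDBB (r,kernel):
  lvl0: tbl 0x14, slot 1 ⇒ 0x16007 (P1/RW1/US1/PS0)
  lvl1: tbl 0x16, slot 15 ⇒ 0x19007 (P1/RW1/US1/PS0)
  ✓ 0x19DBB  — 2 lookups

Access #4 fault: NONE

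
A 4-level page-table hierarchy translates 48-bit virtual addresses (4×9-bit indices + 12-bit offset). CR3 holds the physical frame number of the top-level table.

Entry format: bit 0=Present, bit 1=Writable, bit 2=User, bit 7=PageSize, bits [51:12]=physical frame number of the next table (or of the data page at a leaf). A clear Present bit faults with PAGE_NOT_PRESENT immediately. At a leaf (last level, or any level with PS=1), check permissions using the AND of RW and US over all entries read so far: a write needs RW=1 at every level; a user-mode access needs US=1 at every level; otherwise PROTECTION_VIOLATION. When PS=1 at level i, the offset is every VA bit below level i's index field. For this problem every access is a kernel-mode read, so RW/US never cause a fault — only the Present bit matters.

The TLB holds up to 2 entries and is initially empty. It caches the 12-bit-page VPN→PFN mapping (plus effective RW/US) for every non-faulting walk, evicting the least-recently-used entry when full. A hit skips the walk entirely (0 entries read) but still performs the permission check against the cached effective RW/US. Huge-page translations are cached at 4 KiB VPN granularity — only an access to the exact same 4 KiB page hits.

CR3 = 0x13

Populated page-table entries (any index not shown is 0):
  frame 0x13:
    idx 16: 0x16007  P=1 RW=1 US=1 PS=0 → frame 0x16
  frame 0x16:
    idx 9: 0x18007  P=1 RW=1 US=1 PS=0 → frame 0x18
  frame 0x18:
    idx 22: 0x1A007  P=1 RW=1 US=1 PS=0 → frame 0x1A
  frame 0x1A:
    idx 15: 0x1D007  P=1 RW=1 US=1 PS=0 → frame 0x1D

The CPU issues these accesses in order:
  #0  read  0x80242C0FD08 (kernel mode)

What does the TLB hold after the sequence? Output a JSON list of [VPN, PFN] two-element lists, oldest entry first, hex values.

Walk each access:
#0 VA=0x80242C0FD08 (r,kernel):
  [0] read 0x13 idx=16: raw=0x16007 flags P=1 W=1 U=1 S=0
  [1] read 0x16 idx=9: raw=0x18007 flags P=1 W=1 U=1 S=0
  [2] read 0x18 idx=22: raw=0x1A007 flags P=1 W=1 U=1 S=0
  [3] read 0x1A idx=15: raw=0x1D007 flags P=1 W=1 U=1 S=0
  ✓ 0x1DD08  — 4 lookups

TLB: [["0x80242C0F", "0x1D"]]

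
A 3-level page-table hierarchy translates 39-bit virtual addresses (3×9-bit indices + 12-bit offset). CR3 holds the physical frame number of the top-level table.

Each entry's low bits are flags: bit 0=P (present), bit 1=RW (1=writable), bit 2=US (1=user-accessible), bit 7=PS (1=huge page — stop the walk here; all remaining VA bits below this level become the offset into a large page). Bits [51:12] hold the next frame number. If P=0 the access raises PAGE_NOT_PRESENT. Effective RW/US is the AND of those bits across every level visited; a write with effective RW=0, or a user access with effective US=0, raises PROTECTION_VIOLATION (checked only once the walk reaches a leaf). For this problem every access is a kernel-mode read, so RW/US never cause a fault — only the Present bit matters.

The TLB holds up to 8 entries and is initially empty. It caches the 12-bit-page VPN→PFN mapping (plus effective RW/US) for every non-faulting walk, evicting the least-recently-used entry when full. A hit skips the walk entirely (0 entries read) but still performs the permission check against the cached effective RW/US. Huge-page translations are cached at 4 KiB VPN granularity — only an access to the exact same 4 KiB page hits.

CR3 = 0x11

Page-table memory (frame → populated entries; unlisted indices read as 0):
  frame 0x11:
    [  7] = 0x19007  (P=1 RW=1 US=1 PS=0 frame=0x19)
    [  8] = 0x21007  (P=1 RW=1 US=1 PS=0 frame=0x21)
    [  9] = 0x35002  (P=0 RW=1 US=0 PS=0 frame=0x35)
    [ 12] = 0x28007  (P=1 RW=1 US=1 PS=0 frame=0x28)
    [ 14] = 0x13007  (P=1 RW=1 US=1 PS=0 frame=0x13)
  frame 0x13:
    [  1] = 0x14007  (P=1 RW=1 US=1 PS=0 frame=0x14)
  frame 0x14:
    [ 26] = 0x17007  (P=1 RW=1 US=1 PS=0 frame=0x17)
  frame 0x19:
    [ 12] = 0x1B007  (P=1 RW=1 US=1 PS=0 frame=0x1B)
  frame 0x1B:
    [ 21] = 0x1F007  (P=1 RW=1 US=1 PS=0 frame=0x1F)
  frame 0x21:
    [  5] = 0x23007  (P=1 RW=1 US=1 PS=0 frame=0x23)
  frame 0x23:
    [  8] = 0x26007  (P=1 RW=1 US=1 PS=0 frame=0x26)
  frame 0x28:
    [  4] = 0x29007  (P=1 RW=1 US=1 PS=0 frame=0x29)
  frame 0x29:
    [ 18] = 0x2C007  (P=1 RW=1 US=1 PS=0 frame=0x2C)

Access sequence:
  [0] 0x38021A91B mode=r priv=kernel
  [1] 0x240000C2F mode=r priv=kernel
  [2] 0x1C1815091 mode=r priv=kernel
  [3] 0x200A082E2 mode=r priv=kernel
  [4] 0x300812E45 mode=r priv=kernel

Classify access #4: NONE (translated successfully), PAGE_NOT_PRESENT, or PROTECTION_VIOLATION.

Walk each access:
#0 VA=0x38021A91B (r,kernel):
  L0 @0x11[14] → 0x13007  P=1,RW=1,US=1,PS=0
  L1 @0x13[1] → 0x14007  P=1,RW=1,US=1,PS=0
  L2 @0x14[26] → 0x17007  P=1,RW=1,US=1,PS=0
  → PA=0x1791B  (3 entries read)
#1 VA=0x240000C2F (r,kernel):
  L0 @0x11[9] → 0x35002  P=0,RW=1,US=0,PS=0
  ⇒ fault: PAGE_NOT_PRESENT  — 1 lookups
#2 VA=0x1C1815091 (r,kernel):
  L0 @0x11[7] → 0x19007  P=1,RW=1,US=1,PS=0
  L1 @0x19[12] → 0x1B007  P=1,RW=1,US=1,PS=0
  L2 @0x1B[21] → 0x1F007  P=1,RW=1,US=1,PS=0
  → PA=0x1F091  (3 entries read)
#3 VA=0x200A082E2 (r,kernel):
  L0 @0x11[8] → 0x21007  P=1,RW=1,US=1,PS=0
  L1 @0x21[5] → 0x23007  P=1,RW=1,US=1,PS=0
  L2 @0x23[8] → 0x26007  P=1,RW=1,US=1,PS=0
  → PA=0x262E2  (3 entries read)
#4 VA=0x300812E45 (r,kernel):
  L0 @0x11[12] → 0x28007  P=1,RW=1,US=1,PS=0
  L1 @0x28[4] → 0x29007  P=1,RW=1,US=1,PS=0
  L2 @0x29[18] → 0x2C007  P=1,RW=1,US=1,PS=0
  → PA=0x2CE45  (3 entries read)

Access #4 fault: NONE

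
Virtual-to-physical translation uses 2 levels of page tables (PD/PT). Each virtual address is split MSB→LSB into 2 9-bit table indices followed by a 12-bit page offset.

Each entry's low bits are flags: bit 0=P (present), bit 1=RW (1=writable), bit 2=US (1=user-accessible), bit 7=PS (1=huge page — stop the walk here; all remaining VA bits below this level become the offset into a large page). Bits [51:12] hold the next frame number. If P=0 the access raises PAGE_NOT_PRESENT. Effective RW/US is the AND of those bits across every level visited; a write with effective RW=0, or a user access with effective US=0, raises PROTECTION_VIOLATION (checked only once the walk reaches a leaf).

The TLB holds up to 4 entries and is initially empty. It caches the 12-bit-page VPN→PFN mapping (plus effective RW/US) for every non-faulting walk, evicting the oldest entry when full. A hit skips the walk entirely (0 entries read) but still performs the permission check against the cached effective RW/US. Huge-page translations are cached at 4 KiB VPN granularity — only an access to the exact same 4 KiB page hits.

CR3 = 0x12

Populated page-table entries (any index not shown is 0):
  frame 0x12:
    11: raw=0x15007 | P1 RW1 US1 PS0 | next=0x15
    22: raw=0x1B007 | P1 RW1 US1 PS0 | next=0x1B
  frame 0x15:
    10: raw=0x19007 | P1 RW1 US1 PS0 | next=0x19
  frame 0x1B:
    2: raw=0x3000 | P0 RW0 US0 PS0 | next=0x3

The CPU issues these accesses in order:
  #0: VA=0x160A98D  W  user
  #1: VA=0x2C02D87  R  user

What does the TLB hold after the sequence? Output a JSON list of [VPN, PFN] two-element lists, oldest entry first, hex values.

Trace:
#0 VA=0x160A98D (w,user):
  L0 @0x12[11] → 0x15007  P=1,RW=1,US=1,PS=0
  L1 @0x15[10] → 0x19007  P=1,RW=1,US=1,PS=0
  ✓ 0x1998D  — 2 lookups
#1 VA=0x2C02D87 (r,user):
  L0 @0x12[22] → 0x1B007  P=1,RW=1,US=1,PS=0
  L1 @0x1B[2] → 0x3000  P=0,RW=0,US=0,PS=0
  → PAGE_NOT_PRESENT  (2 entries read)

TLB: [["0x160A", "0x19"]]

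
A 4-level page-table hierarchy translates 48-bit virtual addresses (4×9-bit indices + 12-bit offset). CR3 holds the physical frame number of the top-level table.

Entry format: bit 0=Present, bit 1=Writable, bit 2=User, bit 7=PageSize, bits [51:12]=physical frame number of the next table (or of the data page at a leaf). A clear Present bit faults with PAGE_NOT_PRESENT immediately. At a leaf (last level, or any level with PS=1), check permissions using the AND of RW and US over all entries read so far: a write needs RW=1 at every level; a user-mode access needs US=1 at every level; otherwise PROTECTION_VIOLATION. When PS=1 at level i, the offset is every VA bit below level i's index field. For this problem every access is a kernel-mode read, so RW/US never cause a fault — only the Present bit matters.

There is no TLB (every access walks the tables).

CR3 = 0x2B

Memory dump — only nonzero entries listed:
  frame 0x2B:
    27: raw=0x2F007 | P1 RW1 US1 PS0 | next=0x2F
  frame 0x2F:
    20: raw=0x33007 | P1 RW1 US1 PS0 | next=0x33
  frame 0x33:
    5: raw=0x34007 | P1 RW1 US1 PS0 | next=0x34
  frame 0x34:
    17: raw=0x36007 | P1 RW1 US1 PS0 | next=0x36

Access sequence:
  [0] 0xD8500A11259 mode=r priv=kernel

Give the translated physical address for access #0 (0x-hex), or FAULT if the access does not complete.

Trace:
#0 VA=0xD8500A11259 (r,kernel):
  L0 @0x2B[27] → 0x2F007  P=1,RW=1,US=1,PS=0
  L1 @0x2F[20] → 0x33007  P=1,RW=1,US=1,PS=0
  L2 @0x33[5] → 0x34007  P=1,RW=1,US=1,PS=0
  L3 @0x34[17] → 0x36007  P=1,RW=1,US=1,PS=0
  → PA=0x36259  (4 entries read)

Access #0 PA: 0x36259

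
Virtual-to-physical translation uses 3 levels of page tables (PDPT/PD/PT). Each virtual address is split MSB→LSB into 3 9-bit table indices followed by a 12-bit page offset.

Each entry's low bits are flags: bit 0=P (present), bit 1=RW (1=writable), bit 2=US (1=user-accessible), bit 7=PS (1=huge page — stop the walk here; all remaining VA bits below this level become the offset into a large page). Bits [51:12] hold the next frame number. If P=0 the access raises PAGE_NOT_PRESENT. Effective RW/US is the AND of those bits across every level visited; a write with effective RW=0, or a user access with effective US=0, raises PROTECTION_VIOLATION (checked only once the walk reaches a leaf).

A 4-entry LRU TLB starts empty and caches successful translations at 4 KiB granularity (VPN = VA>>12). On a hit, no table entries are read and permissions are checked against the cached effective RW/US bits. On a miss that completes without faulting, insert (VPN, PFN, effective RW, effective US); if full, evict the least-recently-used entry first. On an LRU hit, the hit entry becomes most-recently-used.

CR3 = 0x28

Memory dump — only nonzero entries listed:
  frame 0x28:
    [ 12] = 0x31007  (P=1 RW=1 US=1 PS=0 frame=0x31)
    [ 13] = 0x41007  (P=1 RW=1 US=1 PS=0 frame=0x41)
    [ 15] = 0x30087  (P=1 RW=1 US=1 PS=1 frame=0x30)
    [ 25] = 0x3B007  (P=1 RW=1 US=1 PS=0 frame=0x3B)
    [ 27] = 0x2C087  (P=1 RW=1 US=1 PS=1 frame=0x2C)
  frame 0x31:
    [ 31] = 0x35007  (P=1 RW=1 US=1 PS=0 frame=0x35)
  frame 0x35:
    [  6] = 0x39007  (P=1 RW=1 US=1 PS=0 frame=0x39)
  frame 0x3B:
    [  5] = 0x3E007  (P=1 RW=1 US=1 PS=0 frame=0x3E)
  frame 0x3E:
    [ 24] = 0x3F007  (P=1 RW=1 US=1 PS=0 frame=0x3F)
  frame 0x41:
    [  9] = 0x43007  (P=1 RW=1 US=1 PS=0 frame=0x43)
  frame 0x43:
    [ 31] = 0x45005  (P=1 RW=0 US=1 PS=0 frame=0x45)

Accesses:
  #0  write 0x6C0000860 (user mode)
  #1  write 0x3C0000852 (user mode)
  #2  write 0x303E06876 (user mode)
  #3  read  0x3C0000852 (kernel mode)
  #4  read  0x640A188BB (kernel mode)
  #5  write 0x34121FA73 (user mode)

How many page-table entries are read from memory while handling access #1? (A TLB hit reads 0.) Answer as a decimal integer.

Trace:
#0 VA=0x6C0000860 (w,user):
  [0] read 0x28 idx=27: raw=0x2C087 flags P=1 W=1 U=1 S=1
  ✓ 0x2C860 (huge @L0)  — 1 lookups
#1 VA=0x3C0000852 (w,user):
  [0] read 0x28 idx=15: raw=0x30087 flags P=1 W=1 U=1 S=1
  ✓ 0x30852 (huge @L0)  — 1 lookups
#2 VA=0x303E06876 (w,user):
  [0] read 0x28 idx=12: raw=0x31007 flags P=1 W=1 U=1 S=0
  [1] read 0x31 idx=31: raw=0x35007 flags P=1 W=1 U=1 S=0
  [2] read 0x35 idx=6: raw=0x39007 flags P=1 W=1 U=1 S=0
  ✓ 0x39876  — 3 lookups
#3 VA=0x3C0000852 (r,kernel):
  TLB hit vpn=0x3C0000 → PA=0x30852
#4 VA=0x640A188BB (r,kernel):
  [0] read 0x28 idx=25: raw=0x3B007 flags P=1 W=1 U=1 S=0
  [1] read 0x3B idx=5: raw=0x3E007 flags P=1 W=1 U=1 S=0
  [2] read 0x3E idx=24: raw=0x3F007 flags P=1 W=1 U=1 S=0
  ✓ 0x3F8BB  — 3 lookups
#5 VA=0x34121FA73 (w,user):
  [0] read 0x28 idx=13: raw=0x41007 flags P=1 W=1 U=1 S=0
  [1] read 0x41 idx=9: raw=0x43007 flags P=1 W=1 U=1 S=0
  [2] read 0x43 idx=31: raw=0x45005 flags P=1 W=0 U=1 S=0
  ✗ PROTECTION_VIOLATION  [3 reads]

Entries read for #1: 1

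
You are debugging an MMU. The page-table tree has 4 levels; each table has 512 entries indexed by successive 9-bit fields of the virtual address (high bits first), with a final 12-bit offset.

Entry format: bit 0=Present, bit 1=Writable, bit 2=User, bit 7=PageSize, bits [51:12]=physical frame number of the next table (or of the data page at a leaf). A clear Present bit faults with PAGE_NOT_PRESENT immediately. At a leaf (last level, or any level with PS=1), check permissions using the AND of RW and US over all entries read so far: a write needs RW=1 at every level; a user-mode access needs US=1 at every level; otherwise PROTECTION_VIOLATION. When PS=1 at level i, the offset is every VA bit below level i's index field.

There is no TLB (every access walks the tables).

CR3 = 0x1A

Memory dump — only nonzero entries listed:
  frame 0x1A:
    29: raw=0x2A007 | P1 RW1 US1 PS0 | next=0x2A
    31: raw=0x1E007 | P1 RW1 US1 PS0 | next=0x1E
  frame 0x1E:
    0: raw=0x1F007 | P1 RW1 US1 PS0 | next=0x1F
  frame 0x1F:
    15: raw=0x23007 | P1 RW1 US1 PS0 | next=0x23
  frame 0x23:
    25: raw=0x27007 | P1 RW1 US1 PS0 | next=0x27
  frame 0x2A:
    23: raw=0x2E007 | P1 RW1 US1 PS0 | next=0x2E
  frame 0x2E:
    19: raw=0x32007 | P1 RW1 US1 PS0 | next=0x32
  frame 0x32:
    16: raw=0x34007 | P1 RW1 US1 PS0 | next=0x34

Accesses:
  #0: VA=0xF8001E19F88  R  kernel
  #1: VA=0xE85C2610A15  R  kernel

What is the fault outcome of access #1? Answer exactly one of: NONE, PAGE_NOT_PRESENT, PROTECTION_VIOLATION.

Per-access translation:
#0 VA=0xF8001E19F88 (r,kernel):
  L0: frame=0x1A idx=31 entry=0x1E007 [P=1 RW=1 US=1 PS=0]
  L1: frame=0x1E idx=0 entry=0x1F007 [P=1 RW=1 US=1 PS=0]
  L2: frame=0x1F idx=15 entry=0x23007 [P=1 RW=1 US=1 PS=0]
  L3: frame=0x23 idx=25 entry=0x27007 [P=1 RW=1 US=1 PS=0]
  ✓ 0x27F88  — 4 lookups
#1 VA=0xE85C2610A15 (r,kernel):
  L0: frame=0x1A idx=29 entry=0x2A007 [P=1 RW=1 US=1 PS=0]
  L1: frame=0x2A idx=23 entry=0x2E007 [P=1 RW=1 US=1 PS=0]
  L2: frame=0x2E idx=19 entry=0x32007 [P=1 RW=1 US=1 PS=0]
  L3: frame=0x32 idx=16 entry=0x34007 [P=1 RW=1 US=1 PS=0]
  ✓ 0x34A15  — 4 lookups

Access #1 fault: NONE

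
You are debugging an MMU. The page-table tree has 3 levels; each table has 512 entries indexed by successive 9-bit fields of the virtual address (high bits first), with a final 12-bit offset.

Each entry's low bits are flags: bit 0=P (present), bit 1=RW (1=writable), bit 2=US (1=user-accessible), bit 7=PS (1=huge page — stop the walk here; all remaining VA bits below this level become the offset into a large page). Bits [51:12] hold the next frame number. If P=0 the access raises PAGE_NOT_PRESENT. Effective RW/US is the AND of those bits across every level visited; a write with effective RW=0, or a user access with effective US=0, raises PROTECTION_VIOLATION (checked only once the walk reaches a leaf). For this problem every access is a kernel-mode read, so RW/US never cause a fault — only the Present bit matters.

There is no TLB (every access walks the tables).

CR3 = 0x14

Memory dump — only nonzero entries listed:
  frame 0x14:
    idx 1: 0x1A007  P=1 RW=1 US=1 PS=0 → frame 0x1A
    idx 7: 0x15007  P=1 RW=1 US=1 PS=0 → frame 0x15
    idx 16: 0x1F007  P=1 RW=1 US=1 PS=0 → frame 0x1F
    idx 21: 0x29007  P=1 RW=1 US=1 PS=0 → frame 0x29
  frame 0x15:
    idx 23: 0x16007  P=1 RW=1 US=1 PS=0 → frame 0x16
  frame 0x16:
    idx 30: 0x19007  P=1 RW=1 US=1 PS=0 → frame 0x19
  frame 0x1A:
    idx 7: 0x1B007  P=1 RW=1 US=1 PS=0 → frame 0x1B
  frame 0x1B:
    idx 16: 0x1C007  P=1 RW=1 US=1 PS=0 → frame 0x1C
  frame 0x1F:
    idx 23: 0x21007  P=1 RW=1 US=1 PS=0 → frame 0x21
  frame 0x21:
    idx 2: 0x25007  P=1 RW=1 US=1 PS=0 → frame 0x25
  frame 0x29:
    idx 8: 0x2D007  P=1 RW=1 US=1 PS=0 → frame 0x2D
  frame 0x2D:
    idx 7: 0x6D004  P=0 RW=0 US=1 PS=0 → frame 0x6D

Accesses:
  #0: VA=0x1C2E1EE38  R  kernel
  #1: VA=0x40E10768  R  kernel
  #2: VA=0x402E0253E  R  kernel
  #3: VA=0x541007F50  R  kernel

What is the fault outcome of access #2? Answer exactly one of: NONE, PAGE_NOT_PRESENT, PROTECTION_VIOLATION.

Per-access translation:
#0 VA=0x1C2E1EE38 (r,kernel):
  L0: frame=0x14 idx=7 entry=0x15007 [P=1 RW=1 US=1 PS=0]
  L1: frame=0x15 idx=23 entry=0x16007 [P=1 RW=1 US=1 PS=0]
  L2: frame=0x16 idx=30 entry=0x19007 [P=1 RW=1 US=1 PS=0]
  ⇒ phys 0x19E38  [3 reads]
#1 VA=0x40E10768 (r,kernel):
  L0: frame=0x14 idx=1 entry=0x1A007 [P=1 RW=1 US=1 PS=0]
  L1: frame=0x1A idx=7 entry=0x1B007 [P=1 RW=1 US=1 PS=0]
  L2: frame=0x1B idx=16 entry=0x1C007 [P=1 RW=1 US=1 PS=0]
  ⇒ phys 0x1C768  [3 reads]
#2 VA=0x402E0253E (r,kernel):
  L0: frame=0x14 idx=16 entry=0x1F007 [P=1 RW=1 US=1 PS=0]
  L1: frame=0x1F idx=23 entry=0x21007 [P=1 RW=1 US=1 PS=0]
  L2: frame=0x21 idx=2 entry=0x25007 [P=1 RW=1 US=1 PS=0]
  ⇒ phys 0x2553E  [3 reads]
#3 VA=0x541007F50 (r,kernel):
  L0: frame=0x14 idx=21 entry=0x29007 [P=1 RW=1 US=1 PS=0]
  L1: frame=0x29 idx=8 entry=0x2D007 [P=1 RW=1 US=1 PS=0]
  L2: frame=0x2D idx=7 entry=0x6D004 [P=0 RW=0 US=1 PS=0]
  ✗ PAGE_NOT_PRESENT  [3 reads]

Access #2 fault: NONE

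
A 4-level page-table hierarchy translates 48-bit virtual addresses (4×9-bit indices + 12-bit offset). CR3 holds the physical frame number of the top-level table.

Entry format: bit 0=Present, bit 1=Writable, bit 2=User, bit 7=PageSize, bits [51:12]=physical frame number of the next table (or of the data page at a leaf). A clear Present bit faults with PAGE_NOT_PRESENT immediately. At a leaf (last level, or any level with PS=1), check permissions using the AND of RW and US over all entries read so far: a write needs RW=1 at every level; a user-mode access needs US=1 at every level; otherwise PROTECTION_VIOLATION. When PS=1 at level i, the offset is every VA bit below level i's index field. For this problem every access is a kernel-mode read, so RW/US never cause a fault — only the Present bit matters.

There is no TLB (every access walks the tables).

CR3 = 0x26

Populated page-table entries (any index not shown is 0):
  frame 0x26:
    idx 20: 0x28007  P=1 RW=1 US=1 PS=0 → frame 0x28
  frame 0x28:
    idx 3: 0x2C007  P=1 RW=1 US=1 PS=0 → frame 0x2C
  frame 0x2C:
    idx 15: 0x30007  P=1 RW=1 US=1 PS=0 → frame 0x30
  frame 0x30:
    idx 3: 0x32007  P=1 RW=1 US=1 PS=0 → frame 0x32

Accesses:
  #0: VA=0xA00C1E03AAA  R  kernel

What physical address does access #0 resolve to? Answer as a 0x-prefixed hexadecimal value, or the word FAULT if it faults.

Trace:
#0 VA=0xA00C1E03AAA (r,kernel):
  L0: frame=0x26 idx=20 entry=0x28007 [P=1 RW=1 US=1 PS=0]
  L1: frame=0x28 idx=3 entry=0x2C007 [P=1 RW=1 US=1 PS=0]
  L2: frame=0x2C idx=15 entry=0x30007 [P=1 RW=1 US=1 PS=0]
  L3: frame=0x30 idx=3 entry=0x32007 [P=1 RW=1 US=1 PS=0]
  → PA=0x32AAA  (4 entries read)

Access #0 PA: 0x32AAA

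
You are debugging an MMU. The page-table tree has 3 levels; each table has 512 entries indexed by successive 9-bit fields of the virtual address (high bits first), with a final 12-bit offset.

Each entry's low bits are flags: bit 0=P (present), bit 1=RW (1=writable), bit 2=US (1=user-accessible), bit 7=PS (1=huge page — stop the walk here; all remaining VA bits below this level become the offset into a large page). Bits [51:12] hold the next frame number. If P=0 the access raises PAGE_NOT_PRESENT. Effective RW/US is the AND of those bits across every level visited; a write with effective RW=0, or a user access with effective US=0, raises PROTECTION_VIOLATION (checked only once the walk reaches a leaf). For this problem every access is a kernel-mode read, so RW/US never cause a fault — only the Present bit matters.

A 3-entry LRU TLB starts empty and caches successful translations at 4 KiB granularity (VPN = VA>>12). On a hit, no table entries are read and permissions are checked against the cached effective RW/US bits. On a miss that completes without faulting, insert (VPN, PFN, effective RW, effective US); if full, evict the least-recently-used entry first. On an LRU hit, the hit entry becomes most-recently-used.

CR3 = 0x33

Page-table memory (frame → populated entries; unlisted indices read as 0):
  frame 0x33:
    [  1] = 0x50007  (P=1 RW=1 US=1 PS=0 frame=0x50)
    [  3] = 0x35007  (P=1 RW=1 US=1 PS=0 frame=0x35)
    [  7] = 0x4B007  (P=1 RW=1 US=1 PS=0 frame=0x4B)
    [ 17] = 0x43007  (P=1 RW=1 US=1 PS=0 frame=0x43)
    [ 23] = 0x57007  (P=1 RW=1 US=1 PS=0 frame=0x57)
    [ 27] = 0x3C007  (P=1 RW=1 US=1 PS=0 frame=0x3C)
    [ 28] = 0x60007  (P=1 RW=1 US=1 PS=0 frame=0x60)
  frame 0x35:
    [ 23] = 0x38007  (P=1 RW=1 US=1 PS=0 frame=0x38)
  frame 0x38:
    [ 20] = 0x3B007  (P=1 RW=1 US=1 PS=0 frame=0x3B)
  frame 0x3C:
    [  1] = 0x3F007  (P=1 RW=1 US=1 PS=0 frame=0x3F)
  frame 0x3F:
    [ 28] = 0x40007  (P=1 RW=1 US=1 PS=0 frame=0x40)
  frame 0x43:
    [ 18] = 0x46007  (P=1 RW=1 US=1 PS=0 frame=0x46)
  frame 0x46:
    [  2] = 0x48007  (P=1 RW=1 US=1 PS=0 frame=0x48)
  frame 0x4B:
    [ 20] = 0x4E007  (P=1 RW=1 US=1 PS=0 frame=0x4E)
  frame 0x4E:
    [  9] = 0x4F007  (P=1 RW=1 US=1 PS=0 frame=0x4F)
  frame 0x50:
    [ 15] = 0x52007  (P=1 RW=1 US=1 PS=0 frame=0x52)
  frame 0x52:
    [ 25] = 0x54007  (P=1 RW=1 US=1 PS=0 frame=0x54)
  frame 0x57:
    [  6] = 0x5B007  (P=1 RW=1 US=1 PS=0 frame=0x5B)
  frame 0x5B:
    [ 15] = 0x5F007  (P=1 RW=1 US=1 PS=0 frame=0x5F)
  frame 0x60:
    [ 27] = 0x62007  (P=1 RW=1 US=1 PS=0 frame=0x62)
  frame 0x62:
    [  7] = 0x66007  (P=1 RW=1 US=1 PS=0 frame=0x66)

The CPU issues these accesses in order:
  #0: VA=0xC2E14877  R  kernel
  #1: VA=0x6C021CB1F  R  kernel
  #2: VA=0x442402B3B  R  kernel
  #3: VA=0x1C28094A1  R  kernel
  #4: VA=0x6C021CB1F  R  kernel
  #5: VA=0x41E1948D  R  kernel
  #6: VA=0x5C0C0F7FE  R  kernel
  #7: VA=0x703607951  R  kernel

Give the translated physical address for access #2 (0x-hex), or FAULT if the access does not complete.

Per-access translation:
#0 VA=0xC2E14877 (r,kernel):
  [0] read 0x33 idx=3: raw=0x35007 flags P=1 W=1 U=1 S=0
  [1] read 0x35 idx=23: raw=0x38007 flags P=1 W=1 U=1 S=0
  [2] read 0x38 idx=20: raw=0x3B007 flags P=1 W=1 U=1 S=0
  → PA=0x3B877  (3 entries read)
#1 VA=0x6C021CB1F (r,kernel):
  [0] read 0x33 idx=27: raw=0x3C007 flags P=1 W=1 U=1 S=0
  [1] read 0x3C idx=1: raw=0x3F007 flags P=1 W=1 U=1 S=0
  [2] read 0x3F idx=28: raw=0x40007 flags P=1 W=1 U=1 S=0
  → PA=0x40B1F  (3 entries read)
#2 VA=0x442402B3B (r,kernel):
  [0] read 0x33 idx=17: raw=0x43007 flags P=1 W=1 U=1 S=0
  [1] read 0x43 idx=18: raw=0x46007 flags P=1 W=1 U=1 S=0
  [2] read 0x46 idx=2: raw=0x48007 flags P=1 W=1 U=1 S=0
  → PA=0x48B3B  (3 entries read)
#3 VA=0x1C28094A1 (r,kernel):
  [0] read 0x33 idx=7: raw=0x4B007 flags P=1 W=1 U=1 S=0
  [1] read 0x4B idx=20: raw=0x4E007 flags P=1 W=1 U=1 S=0
  [2] read 0x4E idx=9: raw=0x4F007 flags P=1 W=1 U=1 S=0
  → PA=0x4F4A1  (3 entries read)
#4 VA=0x6C021CB1F (r,kernel):
  TLB hit vpn=0x6C021C → PA=0x40B1F
#5 VA=0x41E1948D (r,kernel):
  [0] read 0x33 idx=1: raw=0x50007 flags P=1 W=1 U=1 S=0
  [1] read 0x50 idx=15: raw=0x52007 flags P=1 W=1 U=1 S=0
  [2] read 0x52 idx=25: raw=0x54007 flags P=1 W=1 U=1 S=0
  → PA=0x5448D  (3 entries read)
#6 VA=0x5C0C0F7FE (r,kernel):
  [0] read 0x33 idx=23: raw=0x57007 flags P=1 W=1 U=1 S=0
  [1] read 0x57 idx=6: raw=0x5B007 flags P=1 W=1 U=1 S=0
  [2] read 0x5B idx=15: raw=0x5F007 flags P=1 W=1 U=1 S=0
  → PA=0x5F7FE  (3 entries read)
#7 VA=0x703607951 (r,kernel):
  [0] read 0x33 idx=28: raw=0x60007 flags P=1 W=1 U=1 S=0
  [1] read 0x60 idx=27: raw=0x62007 flags P=1 W=1 U=1 S=0
  [2] read 0x62 idx=7: raw=0x66007 flags P=1 W=1 U=1 S=0
  → PA=0x66951  (3 entries read)

Access #2 PA: 0x48B3B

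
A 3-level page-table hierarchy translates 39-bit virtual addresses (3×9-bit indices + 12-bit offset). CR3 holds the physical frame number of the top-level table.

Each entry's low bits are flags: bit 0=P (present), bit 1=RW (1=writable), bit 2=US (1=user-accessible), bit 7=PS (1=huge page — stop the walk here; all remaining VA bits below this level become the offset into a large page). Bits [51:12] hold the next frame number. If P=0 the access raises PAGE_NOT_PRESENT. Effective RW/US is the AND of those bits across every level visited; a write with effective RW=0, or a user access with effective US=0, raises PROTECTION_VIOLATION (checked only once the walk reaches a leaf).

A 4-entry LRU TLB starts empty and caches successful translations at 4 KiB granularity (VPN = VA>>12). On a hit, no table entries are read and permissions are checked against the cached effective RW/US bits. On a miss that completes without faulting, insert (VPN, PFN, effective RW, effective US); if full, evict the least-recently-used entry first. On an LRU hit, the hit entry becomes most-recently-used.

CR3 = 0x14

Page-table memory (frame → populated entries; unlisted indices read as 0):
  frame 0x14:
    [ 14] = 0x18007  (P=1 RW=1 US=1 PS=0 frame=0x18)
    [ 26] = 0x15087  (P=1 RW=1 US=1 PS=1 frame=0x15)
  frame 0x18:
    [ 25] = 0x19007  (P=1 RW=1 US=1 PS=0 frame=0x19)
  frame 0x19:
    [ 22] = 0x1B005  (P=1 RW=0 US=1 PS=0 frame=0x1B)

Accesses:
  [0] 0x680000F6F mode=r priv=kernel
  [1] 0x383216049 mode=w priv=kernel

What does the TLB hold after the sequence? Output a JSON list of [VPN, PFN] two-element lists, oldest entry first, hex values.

Per-access translation:
#0 VA=0x680000F6F (r,kernel):
  L0: frame=0x14 idx=26 entry=0x15087 [P=1 RW=1 US=1 PS=1]
  ⇒ phys 0x15F6F (huge @L0)  [1 reads]
#1 VA=0x383216049 (w,kernel):
  L0: frame=0x14 idx=14 entry=0x18007 [P=1 RW=1 US=1 PS=0]
  L1: frame=0x18 idx=25 entry=0x19007 [P=1 RW=1 US=1 PS=0]
  L2: frame=0x19 idx=22 entry=0x1B005 [P=1 RW=0 US=1 PS=0]
  ⇒ fault: PROTECTION_VIOLATION  — 3 lookups

TLB: [["0x680000", "0x15"]]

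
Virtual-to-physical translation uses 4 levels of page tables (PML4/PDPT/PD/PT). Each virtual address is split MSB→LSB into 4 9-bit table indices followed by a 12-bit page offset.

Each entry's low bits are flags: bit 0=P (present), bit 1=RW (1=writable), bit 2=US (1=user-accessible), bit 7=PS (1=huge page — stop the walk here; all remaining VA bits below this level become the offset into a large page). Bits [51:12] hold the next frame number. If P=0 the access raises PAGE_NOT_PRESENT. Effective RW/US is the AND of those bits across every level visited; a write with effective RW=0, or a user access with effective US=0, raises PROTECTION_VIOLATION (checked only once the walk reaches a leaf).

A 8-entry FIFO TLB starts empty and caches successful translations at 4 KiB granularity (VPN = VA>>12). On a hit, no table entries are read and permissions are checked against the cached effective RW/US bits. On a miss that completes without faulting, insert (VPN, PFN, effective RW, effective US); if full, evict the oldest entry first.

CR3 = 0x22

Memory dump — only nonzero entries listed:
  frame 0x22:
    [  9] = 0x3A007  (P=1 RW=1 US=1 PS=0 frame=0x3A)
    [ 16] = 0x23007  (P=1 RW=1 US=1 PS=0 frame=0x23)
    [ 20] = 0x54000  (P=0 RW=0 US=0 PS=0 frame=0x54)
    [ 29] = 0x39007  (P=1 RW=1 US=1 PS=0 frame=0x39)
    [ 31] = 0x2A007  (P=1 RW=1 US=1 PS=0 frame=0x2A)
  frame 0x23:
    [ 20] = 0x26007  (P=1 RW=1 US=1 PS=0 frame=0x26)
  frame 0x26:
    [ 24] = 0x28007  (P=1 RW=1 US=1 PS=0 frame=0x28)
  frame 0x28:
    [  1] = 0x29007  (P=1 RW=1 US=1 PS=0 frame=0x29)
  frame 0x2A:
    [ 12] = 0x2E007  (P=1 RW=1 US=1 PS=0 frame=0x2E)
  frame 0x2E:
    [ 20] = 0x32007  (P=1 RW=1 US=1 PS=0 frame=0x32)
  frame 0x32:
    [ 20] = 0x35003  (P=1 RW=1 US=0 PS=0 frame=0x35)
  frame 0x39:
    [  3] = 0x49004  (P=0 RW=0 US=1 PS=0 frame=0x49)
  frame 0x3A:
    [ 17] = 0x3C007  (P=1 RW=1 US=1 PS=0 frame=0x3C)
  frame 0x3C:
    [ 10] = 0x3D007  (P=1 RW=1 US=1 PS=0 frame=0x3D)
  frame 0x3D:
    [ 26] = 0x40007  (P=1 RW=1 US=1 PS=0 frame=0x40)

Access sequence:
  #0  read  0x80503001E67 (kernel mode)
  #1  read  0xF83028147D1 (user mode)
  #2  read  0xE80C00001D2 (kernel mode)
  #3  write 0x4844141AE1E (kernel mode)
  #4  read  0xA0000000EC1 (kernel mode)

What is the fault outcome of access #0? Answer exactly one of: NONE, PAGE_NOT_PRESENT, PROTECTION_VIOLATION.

Per-access translation:
#0 VA=0x80503001E67 (r,kernel):
  L0 @0x22[16] → 0x23007  P=1,RW=1,US=1,PS=0
  L1 @0x23[20] → 0x26007  P=1,RW=1,US=1,PS=0
  L2 @0x26[24] → 0x28007  P=1,RW=1,US=1,PS=0
  L3 @0x28[1] → 0x29007  P=1,RW=1,US=1,PS=0
  → PA=0x29E67  (4 entries read)
#1 VA=0xF83028147D1 (r,user):
  L0 @0x22[31] → 0x2A007  P=1,RW=1,US=1,PS=0
  L1 @0x2A[12] → 0x2E007  P=1,RW=1,US=1,PS=0
  L2 @0x2E[20] → 0x32007  P=1,RW=1,US=1,PS=0
  L3 @0x32[20] → 0x35003  P=1,RW=1,US=0,PS=0
  → PROTECTION_VIOLATION  (4 entries read)
#2 VA=0xE80C00001D2 (r,kernel):
  L0 @0x22[29] → 0x39007  P=1,RW=1,US=1,PS=0
  L1 @0x39[3] → 0x49004  P=0,RW=0,US=1,PS=0
  → PAGE_NOT_PRESENT  (2 entries read)
#3 VA=0x4844141AE1E (w,kernel):
  L0 @0x22[9] → 0x3A007  P=1,RW=1,US=1,PS=0
  L1 @0x3A[17] → 0x3C007  P=1,RW=1,US=1,PS=0
  L2 @0x3C[10] → 0x3D007  P=1,RW=1,US=1,PS=0
  L3 @0x3D[26] → 0x40007  P=1,RW=1,US=1,PS=0
  → PA=0x40E1E  (4 entries read)
#4 VA=0xA0000000EC1 (r,kernel):
  L0 @0x22[20] → 0x54000  P=0,RW=0,US=0,PS=0
  → PAGE_NOT_PRESENT  (1 entries read)

Access #0 fault: NONE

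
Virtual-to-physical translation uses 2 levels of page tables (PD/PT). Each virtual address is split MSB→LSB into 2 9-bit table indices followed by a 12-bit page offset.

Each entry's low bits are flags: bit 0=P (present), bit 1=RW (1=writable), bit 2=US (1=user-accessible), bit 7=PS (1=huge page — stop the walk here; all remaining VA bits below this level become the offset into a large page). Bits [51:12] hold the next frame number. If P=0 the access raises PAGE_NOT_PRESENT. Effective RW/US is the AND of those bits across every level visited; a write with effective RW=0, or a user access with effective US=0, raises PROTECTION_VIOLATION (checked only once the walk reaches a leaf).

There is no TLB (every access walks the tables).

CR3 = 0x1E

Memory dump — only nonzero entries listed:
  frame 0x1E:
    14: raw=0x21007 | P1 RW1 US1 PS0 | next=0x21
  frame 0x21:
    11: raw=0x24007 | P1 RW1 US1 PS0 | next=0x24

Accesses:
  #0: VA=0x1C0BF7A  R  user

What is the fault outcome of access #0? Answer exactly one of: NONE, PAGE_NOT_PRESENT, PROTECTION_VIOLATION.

Per-access translation:
#0 VA=0x1C0BF7A (r,user):
  lvl0: tbl 0x1E, slot 14 ⇒ 0x21007 (P1/RW1/US1/PS0)
  lvl1: tbl 0x21, slot 11 ⇒ 0x24007 (P1/RW1/US1/PS0)
  → PA=0x24F7A  (2 entries read)

Access #0 fault: NONE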